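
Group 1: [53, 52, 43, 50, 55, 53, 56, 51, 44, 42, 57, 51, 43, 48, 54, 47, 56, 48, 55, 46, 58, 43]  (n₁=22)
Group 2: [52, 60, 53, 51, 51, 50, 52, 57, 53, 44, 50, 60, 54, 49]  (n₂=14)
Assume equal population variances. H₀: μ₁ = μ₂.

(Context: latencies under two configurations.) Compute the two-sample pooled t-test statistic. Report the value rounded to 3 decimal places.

test statistic = -1.421

x̄₁=50.227, s₁=5.136, n₁=22
x̄₂=52.571, s₂=4.274, n₂=14
s_p² = [21·5.136² + 13·4.274²]/34 = 23.2733
SE = √(s_p²·(1/22+1/14)) = 1.6493
t = (50.227−52.571)/1.6493 = -1.4213
df = 34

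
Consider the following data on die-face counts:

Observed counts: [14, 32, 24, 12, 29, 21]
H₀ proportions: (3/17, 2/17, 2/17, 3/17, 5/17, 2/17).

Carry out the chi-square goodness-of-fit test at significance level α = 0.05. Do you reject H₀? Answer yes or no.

reject H₀: yes

n = 132; E_i = n·p_i = [23.29, 15.53, 15.53, 23.29, 38.82, 15.53]
χ² = (14−23.29)²/23.29 + (32−15.53)²/15.53 + (24−15.53)²/15.53 + (12−23.29)²/23.29 + (29−38.82)²/38.82 + (21−15.53)²/15.53 = 35.6861
df = 5
p-value (upper-tail) = 0.00000
At α=0.05: p < α → reject H₀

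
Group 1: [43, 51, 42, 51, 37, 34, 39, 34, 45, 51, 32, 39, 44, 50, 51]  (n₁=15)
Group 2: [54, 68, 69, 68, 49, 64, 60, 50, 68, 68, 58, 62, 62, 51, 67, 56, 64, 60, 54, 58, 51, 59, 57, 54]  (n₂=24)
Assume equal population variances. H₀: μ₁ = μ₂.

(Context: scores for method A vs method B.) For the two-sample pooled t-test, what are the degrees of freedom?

df = n₁ + n₂ − 2 = 15 + 24 − 2 = 37

degrees of freedom = 37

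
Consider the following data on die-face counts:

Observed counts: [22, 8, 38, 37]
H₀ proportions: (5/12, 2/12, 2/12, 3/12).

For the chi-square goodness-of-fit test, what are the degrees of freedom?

degrees of freedom = 3

df = k − 1 = 4 − 1 = 3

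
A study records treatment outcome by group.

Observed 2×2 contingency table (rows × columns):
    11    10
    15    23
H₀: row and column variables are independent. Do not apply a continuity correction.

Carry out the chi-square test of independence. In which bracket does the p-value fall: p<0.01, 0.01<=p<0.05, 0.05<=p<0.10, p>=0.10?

Row totals [21, 38], col totals [26, 33], n=59
χ² = (11−9.25)²/9.25 + (10−11.75)²/11.75 + (15−16.75)²/16.75 + (23−21.25)²/21.25 = 0.9142
df = 1
p-value (upper-tail) = 0.33901
→ bracket: p>=0.10

p-value bracket: p>=0.10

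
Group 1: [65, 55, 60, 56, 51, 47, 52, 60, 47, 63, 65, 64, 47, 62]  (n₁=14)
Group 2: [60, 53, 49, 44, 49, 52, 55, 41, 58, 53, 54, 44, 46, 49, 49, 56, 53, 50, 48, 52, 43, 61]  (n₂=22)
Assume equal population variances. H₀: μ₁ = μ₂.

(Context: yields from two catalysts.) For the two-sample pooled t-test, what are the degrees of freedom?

degrees of freedom = 34

df = n₁ + n₂ − 2 = 14 + 22 − 2 = 34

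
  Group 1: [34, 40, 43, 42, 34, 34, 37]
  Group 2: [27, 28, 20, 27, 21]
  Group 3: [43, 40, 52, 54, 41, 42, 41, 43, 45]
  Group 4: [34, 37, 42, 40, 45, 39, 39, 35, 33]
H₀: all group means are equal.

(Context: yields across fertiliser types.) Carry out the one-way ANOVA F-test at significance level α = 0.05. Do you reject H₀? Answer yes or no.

reject H₀: yes

Group means [37.71, 24.60, 44.56, 38.22], grand mean 37.733
SSB = Σnᵢ(x̄ᵢ−x̄)² = 1283.460; SSW = ΣΣ(x−x̄ᵢ)² = 474.406
MSB = 1283.460/3 = 427.8201; MSW = 474.406/26 = 18.2464
F = MSB/MSW = 23.4468
df = (3, 26)
p-value (upper-tail) = 0.00000
At α=0.05: p < α → reject H₀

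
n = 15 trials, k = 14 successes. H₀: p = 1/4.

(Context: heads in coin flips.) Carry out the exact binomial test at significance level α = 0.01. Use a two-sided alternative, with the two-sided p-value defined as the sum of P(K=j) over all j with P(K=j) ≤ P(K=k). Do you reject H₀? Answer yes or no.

reject H₀: yes

Exact binomial: n=15, k=14, p₀=1/4=0.2500
P(X=j) = C(n,j)·p₀^j·(1−p₀)^(n−j); p = Σ P(X=j) over j with P(X=j) ≤ P(X=14)
p-value (two-sided) = 0.00000
At α=0.01: p < α → reject H₀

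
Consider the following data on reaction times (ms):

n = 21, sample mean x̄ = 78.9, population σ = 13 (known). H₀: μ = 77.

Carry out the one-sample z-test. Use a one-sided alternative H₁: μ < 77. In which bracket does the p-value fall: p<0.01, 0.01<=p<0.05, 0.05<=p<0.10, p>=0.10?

p-value bracket: p>=0.10

SE = σ/√n = 13/√21 = 2.8368
z = (x̄−μ₀)/SE = (78.9−77)/2.8368 = 0.6698
p-value (one-sided, H₁ less) = 0.74849
→ bracket: p>=0.10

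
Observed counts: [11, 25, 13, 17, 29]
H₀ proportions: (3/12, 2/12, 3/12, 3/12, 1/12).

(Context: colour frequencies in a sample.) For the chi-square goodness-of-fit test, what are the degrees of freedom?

df = k − 1 = 5 − 1 = 4

degrees of freedom = 4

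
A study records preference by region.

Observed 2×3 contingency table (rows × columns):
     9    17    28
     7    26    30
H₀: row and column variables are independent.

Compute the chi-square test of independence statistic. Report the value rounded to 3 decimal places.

Row totals [54, 63], col totals [16, 43, 58], n=117
χ² = (9−7.38)²/7.38 + (17−19.85)²/19.85 + (28−26.77)²/26.77 + (7−8.62)²/8.62 + (26−23.15)²/23.15 + (30−31.23)²/31.23 = 1.5194
df = 2

test statistic = 1.519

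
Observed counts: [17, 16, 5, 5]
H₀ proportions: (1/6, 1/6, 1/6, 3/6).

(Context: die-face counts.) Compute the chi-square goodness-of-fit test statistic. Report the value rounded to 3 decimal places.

test statistic = 37.698

n = 43; E_i = n·p_i = [7.17, 7.17, 7.17, 21.50]
χ² = (17−7.17)²/7.17 + (16−7.17)²/7.17 + (5−7.17)²/7.17 + (5−21.50)²/21.50 = 37.6977
df = 3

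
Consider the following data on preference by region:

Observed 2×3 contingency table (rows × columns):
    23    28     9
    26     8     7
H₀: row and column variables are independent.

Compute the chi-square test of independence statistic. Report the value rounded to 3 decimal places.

test statistic = 8.263

Row totals [60, 41], col totals [49, 36, 16], n=101
χ² = (23−29.11)²/29.11 + (28−21.39)²/21.39 + (9−9.50)²/9.50 + (26−19.89)²/19.89 + (8−14.61)²/14.61 + (7−6.50)²/6.50 = 8.2629
df = 2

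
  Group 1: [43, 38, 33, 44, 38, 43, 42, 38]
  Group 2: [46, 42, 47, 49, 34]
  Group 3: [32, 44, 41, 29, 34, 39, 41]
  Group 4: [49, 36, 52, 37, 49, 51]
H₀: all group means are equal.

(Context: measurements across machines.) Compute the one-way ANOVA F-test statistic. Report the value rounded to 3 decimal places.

test statistic = 2.986

Group means [39.88, 43.60, 37.14, 45.67], grand mean 41.192
SSB = Σnᵢ(x̄ᵢ−x̄)² = 277.773; SSW = ΣΣ(x−x̄ᵢ)² = 682.265
MSB = 277.773/3 = 92.5910; MSW = 682.265/22 = 31.0121
F = MSB/MSW = 2.9856
df = (3, 22)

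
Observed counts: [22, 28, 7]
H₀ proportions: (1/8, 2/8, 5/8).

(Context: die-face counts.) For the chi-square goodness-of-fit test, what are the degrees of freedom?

df = k − 1 = 3 − 1 = 2

degrees of freedom = 2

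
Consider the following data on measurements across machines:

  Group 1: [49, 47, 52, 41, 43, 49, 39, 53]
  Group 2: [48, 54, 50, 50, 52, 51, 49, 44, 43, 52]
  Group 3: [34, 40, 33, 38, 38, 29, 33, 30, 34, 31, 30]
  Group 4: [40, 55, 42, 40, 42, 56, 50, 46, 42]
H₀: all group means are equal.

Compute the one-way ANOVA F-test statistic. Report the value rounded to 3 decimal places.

test statistic = 23.349

Group means [46.62, 49.30, 33.64, 45.89], grand mean 43.395
SSB = Σnᵢ(x̄ᵢ−x̄)² = 1535.670; SSW = ΣΣ(x−x̄ᵢ)² = 745.409
MSB = 1535.670/3 = 511.8899; MSW = 745.409/34 = 21.9238
F = MSB/MSW = 23.3486
df = (3, 34)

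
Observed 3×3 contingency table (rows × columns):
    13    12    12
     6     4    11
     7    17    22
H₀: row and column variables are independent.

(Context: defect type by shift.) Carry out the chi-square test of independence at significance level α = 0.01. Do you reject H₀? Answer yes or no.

reject H₀: no

Row totals [37, 21, 46], col totals [26, 33, 45], n=104
χ² = (13−9.25)²/9.25 + (12−11.74)²/11.74 + (12−16.01)²/16.01 + (6−5.25)²/5.25 + (4−6.66)²/6.66 + (11−9.09)²/9.09 + (7−11.50)²/11.50 + (17−14.60)²/14.60 + (22−19.90)²/19.90 = 6.4824
df = 4
p-value (upper-tail) = 0.16590
At α=0.01: p ≥ α → fail to reject H₀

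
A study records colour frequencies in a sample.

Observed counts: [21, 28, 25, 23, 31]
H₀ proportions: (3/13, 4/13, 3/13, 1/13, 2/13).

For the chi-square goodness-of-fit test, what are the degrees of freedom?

degrees of freedom = 4

df = k − 1 = 5 − 1 = 4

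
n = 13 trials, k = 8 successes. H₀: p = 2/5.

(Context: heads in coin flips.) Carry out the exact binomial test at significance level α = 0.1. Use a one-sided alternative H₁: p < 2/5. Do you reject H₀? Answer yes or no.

Exact binomial: n=13, k=8, p₀=2/5=0.4000
P(X≤8) from Σ C(n,i)·p₀^i·(1−p₀)^(n−i)
p-value (one-sided, H₁ less) = 0.96792
At α=0.1: p ≥ α → fail to reject H₀

reject H₀: no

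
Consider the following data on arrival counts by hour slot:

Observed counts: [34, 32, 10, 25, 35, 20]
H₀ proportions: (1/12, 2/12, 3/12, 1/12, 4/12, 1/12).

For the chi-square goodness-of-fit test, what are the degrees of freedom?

df = k − 1 = 6 − 1 = 5

degrees of freedom = 5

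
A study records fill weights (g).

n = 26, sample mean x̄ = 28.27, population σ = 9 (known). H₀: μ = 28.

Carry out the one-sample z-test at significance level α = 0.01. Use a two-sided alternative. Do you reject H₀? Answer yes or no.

SE = σ/√n = 9/√26 = 1.7650
z = (x̄−μ₀)/SE = (28.27−28)/1.7650 = 0.1530
p-value (two-sided) = 0.87842
At α=0.01: p ≥ α → fail to reject H₀

reject H₀: no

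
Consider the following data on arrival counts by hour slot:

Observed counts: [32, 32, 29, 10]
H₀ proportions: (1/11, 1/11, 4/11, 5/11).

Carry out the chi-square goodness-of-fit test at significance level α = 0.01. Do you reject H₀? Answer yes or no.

reject H₀: yes

n = 103; E_i = n·p_i = [9.36, 9.36, 37.45, 46.82]
χ² = (32−9.36)²/9.36 + (32−9.36)²/9.36 + (29−37.45)²/37.45 + (10−46.82)²/46.82 = 140.3083
df = 3
p-value (upper-tail) = 0.00000
At α=0.01: p < α → reject H₀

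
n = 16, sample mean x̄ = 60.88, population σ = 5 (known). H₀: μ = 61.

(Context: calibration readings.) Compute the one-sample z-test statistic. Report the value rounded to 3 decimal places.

test statistic = -0.096

SE = σ/√n = 5/√16 = 1.2500
z = (x̄−μ₀)/SE = (60.88−61)/1.2500 = -0.0960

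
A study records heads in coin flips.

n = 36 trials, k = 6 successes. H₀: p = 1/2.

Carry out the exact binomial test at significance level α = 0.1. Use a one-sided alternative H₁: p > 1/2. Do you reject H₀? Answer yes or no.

Exact binomial: n=36, k=6, p₀=1/2=0.5000
P(X≥6) from Σ C(n,i)·p₀^i·(1−p₀)^(n−i)
p-value (one-sided, H₁ greater) = 0.99999
At α=0.1: p ≥ α → fail to reject H₀

reject H₀: no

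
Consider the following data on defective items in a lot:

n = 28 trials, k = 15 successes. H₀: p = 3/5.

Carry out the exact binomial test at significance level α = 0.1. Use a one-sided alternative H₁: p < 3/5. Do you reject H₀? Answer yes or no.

reject H₀: no

Exact binomial: n=28, k=15, p₀=3/5=0.6000
P(X≤15) from Σ C(n,i)·p₀^i·(1−p₀)^(n−i)
p-value (one-sided, H₁ less) = 0.30499
At α=0.1: p ≥ α → fail to reject H₀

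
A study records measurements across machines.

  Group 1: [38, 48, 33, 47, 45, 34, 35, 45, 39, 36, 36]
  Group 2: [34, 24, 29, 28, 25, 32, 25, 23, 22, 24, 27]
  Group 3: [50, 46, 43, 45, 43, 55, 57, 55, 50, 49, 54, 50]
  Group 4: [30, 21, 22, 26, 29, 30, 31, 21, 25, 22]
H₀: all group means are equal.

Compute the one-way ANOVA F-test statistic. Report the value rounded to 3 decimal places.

Group means [39.64, 26.64, 49.75, 25.70], grand mean 35.977
SSB = Σnᵢ(x̄ᵢ−x̄)² = 4439.536; SSW = ΣΣ(x−x̄ᵢ)² = 855.441
MSB = 4439.536/3 = 1479.8455; MSW = 855.441/40 = 21.3860
F = MSB/MSW = 69.1969
df = (3, 40)

test statistic = 69.197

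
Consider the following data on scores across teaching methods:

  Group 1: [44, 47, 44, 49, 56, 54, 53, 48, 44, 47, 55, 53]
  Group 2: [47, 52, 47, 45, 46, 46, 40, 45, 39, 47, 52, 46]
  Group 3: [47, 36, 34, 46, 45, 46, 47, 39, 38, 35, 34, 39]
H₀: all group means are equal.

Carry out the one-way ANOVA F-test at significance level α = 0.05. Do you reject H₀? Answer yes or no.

Group means [49.50, 46.00, 40.50], grand mean 45.333
SSB = Σnᵢ(x̄ᵢ−x̄)² = 494.000; SSW = ΣΣ(x−x̄ᵢ)² = 696.000
MSB = 494.000/2 = 247.0000; MSW = 696.000/33 = 21.0909
F = MSB/MSW = 11.7112
df = (2, 33)
p-value (upper-tail) = 0.00014
At α=0.05: p < α → reject H₀

reject H₀: yes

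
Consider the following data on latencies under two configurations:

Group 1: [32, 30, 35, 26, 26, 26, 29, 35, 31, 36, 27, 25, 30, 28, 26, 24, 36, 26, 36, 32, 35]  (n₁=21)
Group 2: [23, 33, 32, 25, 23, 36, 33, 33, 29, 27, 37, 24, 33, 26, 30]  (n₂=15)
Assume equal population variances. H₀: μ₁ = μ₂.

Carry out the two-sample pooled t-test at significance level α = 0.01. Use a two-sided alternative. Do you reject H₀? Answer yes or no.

reject H₀: no

x̄₁=30.048, s₁=4.165, n₁=21
x̄₂=29.600, s₂=4.687, n₂=15
s_p² = [20·4.165² + 14·4.687²]/34 = 19.2515
SE = √(s_p²·(1/21+1/15)) = 1.4833
t = (30.048−29.600)/1.4833 = 0.3018
df = 34
p-value (two-sided) = 0.76466
At α=0.01: p ≥ α → fail to reject H₀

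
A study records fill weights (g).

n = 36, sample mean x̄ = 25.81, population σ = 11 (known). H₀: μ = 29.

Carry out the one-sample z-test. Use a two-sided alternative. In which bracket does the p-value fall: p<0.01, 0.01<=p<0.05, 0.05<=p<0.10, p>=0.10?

SE = σ/√n = 11/√36 = 1.8333
z = (x̄−μ₀)/SE = (25.81−29)/1.8333 = -1.7400
p-value (two-sided) = 0.08186
→ bracket: 0.05<=p<0.10

p-value bracket: 0.05<=p<0.10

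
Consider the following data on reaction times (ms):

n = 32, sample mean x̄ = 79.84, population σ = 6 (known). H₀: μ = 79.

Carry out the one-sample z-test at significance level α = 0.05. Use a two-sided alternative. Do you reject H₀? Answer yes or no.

SE = σ/√n = 6/√32 = 1.0607
z = (x̄−μ₀)/SE = (79.84−79)/1.0607 = 0.7920
p-value (two-sided) = 0.42838
At α=0.05: p ≥ α → fail to reject H₀

reject H₀: no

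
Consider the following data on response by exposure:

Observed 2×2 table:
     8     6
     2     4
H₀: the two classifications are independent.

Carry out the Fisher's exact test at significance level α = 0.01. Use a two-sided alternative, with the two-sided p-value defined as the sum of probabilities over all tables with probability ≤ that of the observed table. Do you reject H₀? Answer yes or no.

Margins: r₁=14, r₂=6, c₁=10, c₂=10, n=20
p_obs = C(14,8)·C(6,2)/C(20,10); sum pmf over tables with pmf ≤ p_obs
p-value (two-sided) = 0.62848
At α=0.01: p ≥ α → fail to reject H₀

reject H₀: no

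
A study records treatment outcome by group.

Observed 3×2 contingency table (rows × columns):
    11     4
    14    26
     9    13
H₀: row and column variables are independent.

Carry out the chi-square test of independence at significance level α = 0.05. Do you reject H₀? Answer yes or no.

Row totals [15, 40, 22], col totals [34, 43], n=77
χ² = (11−6.62)²/6.62 + (4−8.38)²/8.38 + (14−17.66)²/17.66 + (26−22.34)²/22.34 + (9−9.71)²/9.71 + (13−12.29)²/12.29 = 6.6326
df = 2
p-value (upper-tail) = 0.03629
At α=0.05: p < α → reject H₀

reject H₀: yes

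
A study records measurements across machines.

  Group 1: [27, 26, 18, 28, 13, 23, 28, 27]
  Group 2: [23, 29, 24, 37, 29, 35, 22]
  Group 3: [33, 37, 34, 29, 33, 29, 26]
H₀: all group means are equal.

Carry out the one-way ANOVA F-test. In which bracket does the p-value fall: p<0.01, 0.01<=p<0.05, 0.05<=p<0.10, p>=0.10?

Group means [23.75, 28.43, 31.57], grand mean 27.727
SSB = Σnᵢ(x̄ᵢ−x̄)² = 233.435; SSW = ΣΣ(x−x̄ᵢ)² = 502.929
MSB = 233.435/2 = 116.7175; MSW = 502.929/19 = 26.4699
F = MSB/MSW = 4.4094
df = (2, 19)
p-value (upper-tail) = 0.02673
→ bracket: 0.01<=p<0.05

p-value bracket: 0.01<=p<0.05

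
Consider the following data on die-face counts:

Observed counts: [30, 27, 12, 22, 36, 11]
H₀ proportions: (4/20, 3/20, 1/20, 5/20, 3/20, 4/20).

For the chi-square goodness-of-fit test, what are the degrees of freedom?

df = k − 1 = 6 − 1 = 5

degrees of freedom = 5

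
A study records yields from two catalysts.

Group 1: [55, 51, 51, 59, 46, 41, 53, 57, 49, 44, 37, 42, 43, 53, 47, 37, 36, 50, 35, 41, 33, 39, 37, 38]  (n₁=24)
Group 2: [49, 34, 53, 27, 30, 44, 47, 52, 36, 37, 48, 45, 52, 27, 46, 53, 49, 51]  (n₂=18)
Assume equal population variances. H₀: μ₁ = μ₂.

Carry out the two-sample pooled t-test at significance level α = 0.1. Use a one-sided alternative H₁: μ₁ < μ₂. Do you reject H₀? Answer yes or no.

x̄₁=44.750, s₁=7.611, n₁=24
x̄₂=43.333, s₂=9.068, n₂=18
s_p² = [23·7.611² + 17·9.068²]/40 = 68.2625
SE = √(s_p²·(1/24+1/18)) = 2.5762
t = (44.750−43.333)/2.5762 = 0.5499
df = 40
p-value (one-sided, H₁ less) = 0.70728
At α=0.1: p ≥ α → fail to reject H₀

reject H₀: no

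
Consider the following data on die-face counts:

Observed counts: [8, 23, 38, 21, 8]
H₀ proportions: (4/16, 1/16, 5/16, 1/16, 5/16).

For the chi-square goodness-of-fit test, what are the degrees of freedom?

df = k − 1 = 5 − 1 = 4

degrees of freedom = 4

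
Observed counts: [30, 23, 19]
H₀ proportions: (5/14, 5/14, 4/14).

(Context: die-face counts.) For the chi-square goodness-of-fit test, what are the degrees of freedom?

df = k − 1 = 3 − 1 = 2

degrees of freedom = 2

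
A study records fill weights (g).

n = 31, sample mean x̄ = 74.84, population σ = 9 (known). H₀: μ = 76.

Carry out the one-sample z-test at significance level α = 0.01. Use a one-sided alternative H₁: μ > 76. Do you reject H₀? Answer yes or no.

reject H₀: no

SE = σ/√n = 9/√31 = 1.6164
z = (x̄−μ₀)/SE = (74.84−76)/1.6164 = -0.7176
p-value (one-sided, H₁ greater) = 0.76351
At α=0.01: p ≥ α → fail to reject H₀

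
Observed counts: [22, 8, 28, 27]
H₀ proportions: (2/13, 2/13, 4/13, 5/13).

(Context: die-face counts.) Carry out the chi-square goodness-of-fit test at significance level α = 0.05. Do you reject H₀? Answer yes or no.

reject H₀: yes

n = 85; E_i = n·p_i = [13.08, 13.08, 26.15, 32.69]
χ² = (22−13.08)²/13.08 + (8−13.08)²/13.08 + (28−26.15)²/26.15 + (27−32.69)²/32.69 = 9.1812
df = 3
p-value (upper-tail) = 0.02698
At α=0.05: p < α → reject H₀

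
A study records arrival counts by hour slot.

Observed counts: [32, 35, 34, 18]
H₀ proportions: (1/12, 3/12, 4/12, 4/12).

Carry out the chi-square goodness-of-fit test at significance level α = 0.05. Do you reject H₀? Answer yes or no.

n = 119; E_i = n·p_i = [9.92, 29.75, 39.67, 39.67]
χ² = (32−9.92)²/9.92 + (35−29.75)²/29.75 + (34−39.67)²/39.67 + (18−39.67)²/39.67 = 62.7479
df = 3
p-value (upper-tail) = 0.00000
At α=0.05: p < α → reject H₀

reject H₀: yes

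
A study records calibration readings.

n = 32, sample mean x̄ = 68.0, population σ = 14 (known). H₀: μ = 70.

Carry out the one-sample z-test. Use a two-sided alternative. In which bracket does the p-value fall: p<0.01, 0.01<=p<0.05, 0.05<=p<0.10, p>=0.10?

p-value bracket: p>=0.10

SE = σ/√n = 14/√32 = 2.4749
z = (x̄−μ₀)/SE = (68.0−70)/2.4749 = -0.8081
p-value (two-sided) = 0.41902
→ bracket: p>=0.10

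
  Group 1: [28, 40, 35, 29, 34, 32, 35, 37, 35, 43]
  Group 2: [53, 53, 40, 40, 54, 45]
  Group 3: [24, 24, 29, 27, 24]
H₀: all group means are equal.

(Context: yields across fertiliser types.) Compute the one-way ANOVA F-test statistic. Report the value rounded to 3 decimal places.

test statistic = 28.184

Group means [34.80, 47.50, 25.60], grand mean 36.238
SSB = Σnᵢ(x̄ᵢ−x̄)² = 1347.510; SSW = ΣΣ(x−x̄ᵢ)² = 430.300
MSB = 1347.510/2 = 673.7548; MSW = 430.300/18 = 23.9056
F = MSB/MSW = 28.1840
df = (2, 18)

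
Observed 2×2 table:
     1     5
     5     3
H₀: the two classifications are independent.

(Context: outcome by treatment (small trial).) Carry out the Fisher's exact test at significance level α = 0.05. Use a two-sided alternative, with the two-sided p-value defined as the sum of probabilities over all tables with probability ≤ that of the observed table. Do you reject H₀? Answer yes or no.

reject H₀: no

Margins: r₁=6, r₂=8, c₁=6, c₂=8, n=14
p_obs = C(6,1)·C(8,5)/C(14,6); sum pmf over tables with pmf ≤ p_obs
p-value (two-sided) = 0.13753
At α=0.05: p ≥ α → fail to reject H₀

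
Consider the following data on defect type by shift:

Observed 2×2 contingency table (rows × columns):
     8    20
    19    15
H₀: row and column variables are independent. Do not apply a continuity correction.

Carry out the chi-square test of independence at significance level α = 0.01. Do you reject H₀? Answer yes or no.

Row totals [28, 34], col totals [27, 35], n=62
χ² = (8−12.19)²/12.19 + (20−15.81)²/15.81 + (19−14.81)²/14.81 + (15−19.19)²/19.19 = 4.6588
df = 1
p-value (upper-tail) = 0.03090
At α=0.01: p ≥ α → fail to reject H₀

reject H₀: no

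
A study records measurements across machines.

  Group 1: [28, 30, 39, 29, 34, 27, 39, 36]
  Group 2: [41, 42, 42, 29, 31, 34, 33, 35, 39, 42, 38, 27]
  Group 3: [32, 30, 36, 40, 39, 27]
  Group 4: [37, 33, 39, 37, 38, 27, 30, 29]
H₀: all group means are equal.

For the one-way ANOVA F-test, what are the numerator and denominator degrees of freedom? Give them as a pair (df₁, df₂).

k = 4 groups, N = 34 total
df = (k−1, N−k) = (4−1, 34−4) = (3, 30)

degrees of freedom = [3, 30]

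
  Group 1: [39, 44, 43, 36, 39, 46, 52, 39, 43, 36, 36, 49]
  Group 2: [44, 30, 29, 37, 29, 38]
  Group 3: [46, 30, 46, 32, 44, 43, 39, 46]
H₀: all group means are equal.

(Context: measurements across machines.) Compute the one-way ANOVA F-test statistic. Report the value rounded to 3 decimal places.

Group means [41.83, 34.50, 40.75], grand mean 39.808
SSB = Σnᵢ(x̄ᵢ−x̄)² = 225.372; SSW = ΣΣ(x−x̄ᵢ)² = 788.667
MSB = 225.372/2 = 112.6859; MSW = 788.667/23 = 34.2899
F = MSB/MSW = 3.2863
df = (2, 23)

test statistic = 3.286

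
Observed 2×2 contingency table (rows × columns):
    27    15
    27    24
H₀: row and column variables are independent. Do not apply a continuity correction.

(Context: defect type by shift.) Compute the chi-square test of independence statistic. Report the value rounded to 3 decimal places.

test statistic = 1.217

Row totals [42, 51], col totals [54, 39], n=93
χ² = (27−24.39)²/24.39 + (15−17.61)²/17.61 + (27−29.61)²/29.61 + (24−21.39)²/21.39 = 1.2174
df = 1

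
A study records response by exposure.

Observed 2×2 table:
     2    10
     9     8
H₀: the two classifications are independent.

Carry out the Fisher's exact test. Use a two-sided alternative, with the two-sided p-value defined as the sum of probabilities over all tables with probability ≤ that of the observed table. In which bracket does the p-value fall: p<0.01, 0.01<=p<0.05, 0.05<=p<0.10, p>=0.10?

p-value bracket: 0.05<=p<0.10

Margins: r₁=12, r₂=17, c₁=11, c₂=18, n=29
p_obs = C(12,2)·C(17,9)/C(29,11); sum pmf over tables with pmf ≤ p_obs
p-value (two-sided) = 0.06411
→ bracket: 0.05<=p<0.10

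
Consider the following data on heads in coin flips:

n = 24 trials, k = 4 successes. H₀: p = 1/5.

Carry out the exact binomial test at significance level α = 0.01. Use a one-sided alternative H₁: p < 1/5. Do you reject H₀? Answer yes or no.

Exact binomial: n=24, k=4, p₀=1/5=0.2000
P(X≤4) from Σ C(n,i)·p₀^i·(1−p₀)^(n−i)
p-value (one-sided, H₁ less) = 0.45988
At α=0.01: p ≥ α → fail to reject H₀

reject H₀: no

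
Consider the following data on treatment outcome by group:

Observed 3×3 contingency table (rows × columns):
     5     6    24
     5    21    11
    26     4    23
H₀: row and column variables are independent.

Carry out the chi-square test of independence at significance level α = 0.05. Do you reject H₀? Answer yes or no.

Row totals [35, 37, 53], col totals [36, 31, 58], n=125
χ² = (5−10.08)²/10.08 + (6−8.68)²/8.68 + (24−16.24)²/16.24 + (5−10.66)²/10.66 + (21−9.18)²/9.18 + (11−17.17)²/17.17 + (26−15.26)²/15.26 + (4−13.14)²/13.14 + (23−24.59)²/24.59 = 41.5654
df = 4
p-value (upper-tail) = 0.00000
At α=0.05: p < α → reject H₀

reject H₀: yes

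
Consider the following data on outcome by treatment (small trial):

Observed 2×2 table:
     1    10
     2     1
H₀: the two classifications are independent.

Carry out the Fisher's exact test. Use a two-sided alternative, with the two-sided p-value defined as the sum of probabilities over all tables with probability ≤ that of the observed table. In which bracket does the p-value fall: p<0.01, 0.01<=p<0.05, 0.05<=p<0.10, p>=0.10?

Margins: r₁=11, r₂=3, c₁=3, c₂=11, n=14
p_obs = C(11,1)·C(3,2)/C(14,3); sum pmf over tables with pmf ≤ p_obs
p-value (two-sided) = 0.09341
→ bracket: 0.05<=p<0.10

p-value bracket: 0.05<=p<0.10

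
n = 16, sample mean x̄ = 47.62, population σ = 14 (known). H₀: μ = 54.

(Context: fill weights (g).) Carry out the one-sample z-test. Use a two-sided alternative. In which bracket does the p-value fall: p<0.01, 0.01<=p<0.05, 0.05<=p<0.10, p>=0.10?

SE = σ/√n = 14/√16 = 3.5000
z = (x̄−μ₀)/SE = (47.62−54)/3.5000 = -1.8229
p-value (two-sided) = 0.06833
→ bracket: 0.05<=p<0.10

p-value bracket: 0.05<=p<0.10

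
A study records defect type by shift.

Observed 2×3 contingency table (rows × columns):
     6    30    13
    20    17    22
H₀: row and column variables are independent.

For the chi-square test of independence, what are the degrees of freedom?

df = (r−1)(c−1) = (2−1)·(3−1) = 2

degrees of freedom = 2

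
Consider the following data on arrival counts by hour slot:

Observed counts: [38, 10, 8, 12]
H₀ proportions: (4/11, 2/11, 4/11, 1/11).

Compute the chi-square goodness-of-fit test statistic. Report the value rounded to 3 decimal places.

n = 68; E_i = n·p_i = [24.73, 12.36, 24.73, 6.18]
χ² = (38−24.73)²/24.73 + (10−12.36)²/12.36 + (8−24.73)²/24.73 + (12−6.18)²/6.18 = 24.3676
df = 3

test statistic = 24.368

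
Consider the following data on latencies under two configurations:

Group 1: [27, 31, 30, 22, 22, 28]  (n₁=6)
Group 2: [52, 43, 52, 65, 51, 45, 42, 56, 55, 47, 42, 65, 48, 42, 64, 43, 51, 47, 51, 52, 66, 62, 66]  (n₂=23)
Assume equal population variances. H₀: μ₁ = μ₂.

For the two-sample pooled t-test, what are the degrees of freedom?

df = n₁ + n₂ − 2 = 6 + 23 − 2 = 27

degrees of freedom = 27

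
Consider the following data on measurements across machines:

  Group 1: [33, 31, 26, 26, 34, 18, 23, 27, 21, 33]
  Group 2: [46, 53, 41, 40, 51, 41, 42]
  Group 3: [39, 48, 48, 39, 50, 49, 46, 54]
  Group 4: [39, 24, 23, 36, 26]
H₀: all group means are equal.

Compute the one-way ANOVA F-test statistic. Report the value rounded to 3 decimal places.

Group means [27.20, 44.86, 46.62, 29.60], grand mean 36.900
SSB = Σnᵢ(x̄ᵢ−x̄)² = 2407.168; SSW = ΣΣ(x−x̄ᵢ)² = 847.532
MSB = 2407.168/3 = 802.3893; MSW = 847.532/26 = 32.5974
F = MSB/MSW = 24.6151
df = (3, 26)

test statistic = 24.615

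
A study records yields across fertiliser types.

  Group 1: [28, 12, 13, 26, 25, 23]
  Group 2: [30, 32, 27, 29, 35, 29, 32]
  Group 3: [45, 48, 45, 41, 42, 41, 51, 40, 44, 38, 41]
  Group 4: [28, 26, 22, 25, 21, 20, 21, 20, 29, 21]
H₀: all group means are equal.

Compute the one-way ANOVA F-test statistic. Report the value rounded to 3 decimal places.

Group means [21.17, 30.57, 43.27, 23.30], grand mean 30.882
SSB = Σnᵢ(x̄ᵢ−x̄)² = 2830.700; SSW = ΣΣ(x−x̄ᵢ)² = 528.829
MSB = 2830.700/3 = 943.5667; MSW = 528.829/30 = 17.6276
F = MSB/MSW = 53.5277
df = (3, 30)

test statistic = 53.528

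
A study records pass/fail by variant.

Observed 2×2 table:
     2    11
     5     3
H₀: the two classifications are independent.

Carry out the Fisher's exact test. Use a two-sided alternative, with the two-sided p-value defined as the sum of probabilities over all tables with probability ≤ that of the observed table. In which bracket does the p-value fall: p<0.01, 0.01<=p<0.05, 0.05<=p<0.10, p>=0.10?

Margins: r₁=13, r₂=8, c₁=7, c₂=14, n=21
p_obs = C(13,2)·C(8,5)/C(21,7); sum pmf over tables with pmf ≤ p_obs
p-value (two-sided) = 0.05552
→ bracket: 0.05<=p<0.10

p-value bracket: 0.05<=p<0.10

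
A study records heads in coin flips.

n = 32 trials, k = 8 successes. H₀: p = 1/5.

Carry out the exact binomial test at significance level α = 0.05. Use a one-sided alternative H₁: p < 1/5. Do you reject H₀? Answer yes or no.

Exact binomial: n=32, k=8, p₀=1/5=0.2000
P(X≤8) from Σ C(n,i)·p₀^i·(1−p₀)^(n−i)
p-value (one-sided, H₁ less) = 0.82540
At α=0.05: p ≥ α → fail to reject H₀

reject H₀: no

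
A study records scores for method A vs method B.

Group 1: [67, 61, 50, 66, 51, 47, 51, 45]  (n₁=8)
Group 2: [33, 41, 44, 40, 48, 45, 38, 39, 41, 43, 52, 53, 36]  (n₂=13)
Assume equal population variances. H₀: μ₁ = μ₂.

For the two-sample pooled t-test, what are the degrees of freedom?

df = n₁ + n₂ − 2 = 8 + 13 − 2 = 19

degrees of freedom = 19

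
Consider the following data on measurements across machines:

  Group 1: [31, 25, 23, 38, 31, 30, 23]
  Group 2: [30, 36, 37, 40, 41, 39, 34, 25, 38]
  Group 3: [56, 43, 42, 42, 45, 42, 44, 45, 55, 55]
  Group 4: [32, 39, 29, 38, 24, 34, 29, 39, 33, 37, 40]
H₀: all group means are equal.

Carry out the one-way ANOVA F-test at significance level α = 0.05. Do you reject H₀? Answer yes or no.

reject H₀: yes

Group means [28.71, 35.56, 46.90, 34.00], grand mean 36.865
SSB = Σnᵢ(x̄ᵢ−x̄)² = 1577.774; SSW = ΣΣ(x−x̄ᵢ)² = 974.551
MSB = 1577.774/3 = 525.9245; MSW = 974.551/33 = 29.5318
F = MSB/MSW = 17.8087
df = (3, 33)
p-value (upper-tail) = 0.00000
At α=0.05: p < α → reject H₀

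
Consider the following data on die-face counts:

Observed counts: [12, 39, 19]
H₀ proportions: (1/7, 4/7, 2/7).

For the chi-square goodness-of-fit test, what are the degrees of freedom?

df = k − 1 = 3 − 1 = 2

degrees of freedom = 2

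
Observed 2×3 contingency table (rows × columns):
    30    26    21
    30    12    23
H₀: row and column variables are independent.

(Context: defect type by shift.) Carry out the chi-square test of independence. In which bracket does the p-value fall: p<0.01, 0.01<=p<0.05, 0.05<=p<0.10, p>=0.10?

p-value bracket: p>=0.10

Row totals [77, 65], col totals [60, 38, 44], n=142
χ² = (30−32.54)²/32.54 + (26−20.61)²/20.61 + (21−23.86)²/23.86 + (30−27.46)²/27.46 + (12−17.39)²/17.39 + (23−20.14)²/20.14 = 4.2652
df = 2
p-value (upper-tail) = 0.11853
→ bracket: p>=0.10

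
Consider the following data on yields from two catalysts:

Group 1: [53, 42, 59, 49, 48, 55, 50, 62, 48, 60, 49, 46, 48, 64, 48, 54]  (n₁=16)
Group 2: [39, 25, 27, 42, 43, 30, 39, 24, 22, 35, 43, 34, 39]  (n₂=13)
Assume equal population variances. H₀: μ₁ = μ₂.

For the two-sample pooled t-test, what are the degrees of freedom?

degrees of freedom = 27

df = n₁ + n₂ − 2 = 16 + 13 − 2 = 27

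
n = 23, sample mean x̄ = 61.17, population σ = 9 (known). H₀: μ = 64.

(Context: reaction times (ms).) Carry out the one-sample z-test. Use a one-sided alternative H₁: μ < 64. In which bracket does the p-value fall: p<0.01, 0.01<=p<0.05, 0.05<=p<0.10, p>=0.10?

SE = σ/√n = 9/√23 = 1.8766
z = (x̄−μ₀)/SE = (61.17−64)/1.8766 = -1.5080
p-value (one-sided, H₁ less) = 0.06577
→ bracket: 0.05<=p<0.10

p-value bracket: 0.05<=p<0.10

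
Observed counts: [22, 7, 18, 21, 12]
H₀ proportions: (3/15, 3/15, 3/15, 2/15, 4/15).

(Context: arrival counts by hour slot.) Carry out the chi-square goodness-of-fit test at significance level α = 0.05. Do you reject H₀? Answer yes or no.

n = 80; E_i = n·p_i = [16.00, 16.00, 16.00, 10.67, 21.33]
χ² = (22−16.00)²/16.00 + (7−16.00)²/16.00 + (18−16.00)²/16.00 + (21−10.67)²/10.67 + (12−21.33)²/21.33 = 21.6562
df = 4
p-value (upper-tail) = 0.00023
At α=0.05: p < α → reject H₀

reject H₀: yes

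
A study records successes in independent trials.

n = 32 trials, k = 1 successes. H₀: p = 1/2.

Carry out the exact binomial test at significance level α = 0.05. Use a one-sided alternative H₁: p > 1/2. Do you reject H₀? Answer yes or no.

Exact binomial: n=32, k=1, p₀=1/2=0.5000
P(X≥1) from Σ C(n,i)·p₀^i·(1−p₀)^(n−i)
p-value (one-sided, H₁ greater) = 1.00000
At α=0.05: p ≥ α → fail to reject H₀

reject H₀: no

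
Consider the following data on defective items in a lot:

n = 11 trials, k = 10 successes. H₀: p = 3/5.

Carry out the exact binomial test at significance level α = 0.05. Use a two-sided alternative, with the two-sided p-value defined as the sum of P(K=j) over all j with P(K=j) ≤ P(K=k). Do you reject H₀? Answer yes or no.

reject H₀: no

Exact binomial: n=11, k=10, p₀=3/5=0.6000
P(X=j) = C(n,j)·p₀^j·(1−p₀)^(n−j); p = Σ P(X=j) over j with P(X=j) ≤ P(X=10)
p-value (two-sided) = 0.05951
At α=0.05: p ≥ α → fail to reject H₀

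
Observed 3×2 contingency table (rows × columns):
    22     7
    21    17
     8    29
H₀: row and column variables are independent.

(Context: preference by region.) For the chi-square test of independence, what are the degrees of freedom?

degrees of freedom = 2

df = (r−1)(c−1) = (3−1)·(2−1) = 2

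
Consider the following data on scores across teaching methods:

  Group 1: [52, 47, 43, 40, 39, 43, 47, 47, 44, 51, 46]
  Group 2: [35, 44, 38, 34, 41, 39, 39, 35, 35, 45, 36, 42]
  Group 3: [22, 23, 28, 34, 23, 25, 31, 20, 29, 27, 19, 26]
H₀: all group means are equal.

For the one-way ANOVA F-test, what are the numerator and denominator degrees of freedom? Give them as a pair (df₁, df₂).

k = 3 groups, N = 35 total
df = (k−1, N−k) = (3−1, 35−3) = (2, 32)

degrees of freedom = [2, 32]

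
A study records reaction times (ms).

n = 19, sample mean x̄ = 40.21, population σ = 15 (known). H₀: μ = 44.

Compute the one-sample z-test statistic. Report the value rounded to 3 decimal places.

SE = σ/√n = 15/√19 = 3.4412
z = (x̄−μ₀)/SE = (40.21−44)/3.4412 = -1.1013

test statistic = -1.101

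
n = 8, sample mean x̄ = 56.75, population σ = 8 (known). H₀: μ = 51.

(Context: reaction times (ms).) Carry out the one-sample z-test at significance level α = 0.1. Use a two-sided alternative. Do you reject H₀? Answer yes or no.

SE = σ/√n = 8/√8 = 2.8284
z = (x̄−μ₀)/SE = (56.75−51)/2.8284 = 2.0329
p-value (two-sided) = 0.04206
At α=0.1: p < α → reject H₀

reject H₀: yes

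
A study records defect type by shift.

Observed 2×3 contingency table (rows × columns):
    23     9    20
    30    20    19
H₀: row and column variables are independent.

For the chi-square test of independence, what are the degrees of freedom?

degrees of freedom = 2

df = (r−1)(c−1) = (2−1)·(3−1) = 2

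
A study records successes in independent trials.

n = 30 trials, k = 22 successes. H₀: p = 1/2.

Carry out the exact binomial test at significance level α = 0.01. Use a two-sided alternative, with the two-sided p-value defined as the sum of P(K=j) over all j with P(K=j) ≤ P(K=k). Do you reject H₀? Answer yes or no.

Exact binomial: n=30, k=22, p₀=1/2=0.5000
P(X=j) = C(n,j)·p₀^j·(1−p₀)^(n−j); p = Σ P(X=j) over j with P(X=j) ≤ P(X=22)
p-value (two-sided) = 0.01612
At α=0.01: p ≥ α → fail to reject H₀

reject H₀: no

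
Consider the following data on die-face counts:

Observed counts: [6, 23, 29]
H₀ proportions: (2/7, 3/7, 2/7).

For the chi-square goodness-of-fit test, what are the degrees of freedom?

degrees of freedom = 2

df = k − 1 = 3 − 1 = 2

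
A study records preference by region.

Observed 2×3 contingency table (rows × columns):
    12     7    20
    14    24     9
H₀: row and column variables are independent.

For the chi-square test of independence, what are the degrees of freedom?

df = (r−1)(c−1) = (2−1)·(3−1) = 2

degrees of freedom = 2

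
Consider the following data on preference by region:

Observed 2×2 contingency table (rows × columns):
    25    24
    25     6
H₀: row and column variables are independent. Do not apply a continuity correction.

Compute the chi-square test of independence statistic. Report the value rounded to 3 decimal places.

Row totals [49, 31], col totals [50, 30], n=80
χ² = (25−30.62)²/30.62 + (24−18.38)²/18.38 + (25−19.38)²/19.38 + (6−11.62)²/11.62 = 7.1099
df = 1

test statistic = 7.110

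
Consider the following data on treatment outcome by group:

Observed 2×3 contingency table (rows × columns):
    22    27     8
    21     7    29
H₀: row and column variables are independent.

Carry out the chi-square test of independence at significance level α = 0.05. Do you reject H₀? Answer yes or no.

reject H₀: yes

Row totals [57, 57], col totals [43, 34, 37], n=114
χ² = (22−21.50)²/21.50 + (27−17.00)²/17.00 + (8−18.50)²/18.50 + (21−21.50)²/21.50 + (7−17.00)²/17.00 + (29−18.50)²/18.50 = 23.7069
df = 2
p-value (upper-tail) = 0.00001
At α=0.05: p < α → reject H₀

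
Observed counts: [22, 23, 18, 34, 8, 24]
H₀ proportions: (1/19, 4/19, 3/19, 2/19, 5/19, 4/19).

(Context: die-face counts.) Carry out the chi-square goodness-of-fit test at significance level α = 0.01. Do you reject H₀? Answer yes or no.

n = 129; E_i = n·p_i = [6.79, 27.16, 20.37, 13.58, 33.95, 27.16]
χ² = (22−6.79)²/6.79 + (23−27.16)²/27.16 + (18−20.37)²/20.37 + (34−13.58)²/13.58 + (8−33.95)²/33.95 + (24−27.16)²/27.16 = 85.8988
df = 5
p-value (upper-tail) = 0.00000
At α=0.01: p < α → reject H₀

reject H₀: yes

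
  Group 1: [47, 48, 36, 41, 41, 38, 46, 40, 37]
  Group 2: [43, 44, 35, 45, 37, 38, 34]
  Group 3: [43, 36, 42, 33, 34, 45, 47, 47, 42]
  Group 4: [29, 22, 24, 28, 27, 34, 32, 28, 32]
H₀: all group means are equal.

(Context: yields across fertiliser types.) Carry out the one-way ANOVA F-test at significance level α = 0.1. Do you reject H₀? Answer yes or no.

reject H₀: yes

Group means [41.56, 39.43, 41.00, 28.44], grand mean 37.500
SSB = Σnᵢ(x̄ᵢ−x̄)² = 1022.341; SSW = ΣΣ(x−x̄ᵢ)² = 632.159
MSB = 1022.341/3 = 340.7804; MSW = 632.159/30 = 21.0720
F = MSB/MSW = 16.1722
df = (3, 30)
p-value (upper-tail) = 0.00000
At α=0.1: p < α → reject H₀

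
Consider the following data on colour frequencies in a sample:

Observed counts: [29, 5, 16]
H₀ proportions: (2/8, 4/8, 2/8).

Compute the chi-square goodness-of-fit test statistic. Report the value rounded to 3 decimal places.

n = 50; E_i = n·p_i = [12.50, 25.00, 12.50]
χ² = (29−12.50)²/12.50 + (5−25.00)²/25.00 + (16−12.50)²/12.50 = 38.7600
df = 2

test statistic = 38.760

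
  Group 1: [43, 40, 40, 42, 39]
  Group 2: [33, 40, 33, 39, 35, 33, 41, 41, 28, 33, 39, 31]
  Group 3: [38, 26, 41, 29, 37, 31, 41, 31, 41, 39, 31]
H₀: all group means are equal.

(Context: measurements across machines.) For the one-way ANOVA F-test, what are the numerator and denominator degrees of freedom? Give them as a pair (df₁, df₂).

k = 3 groups, N = 28 total
df = (k−1, N−k) = (3−1, 28−3) = (2, 25)

degrees of freedom = [2, 25]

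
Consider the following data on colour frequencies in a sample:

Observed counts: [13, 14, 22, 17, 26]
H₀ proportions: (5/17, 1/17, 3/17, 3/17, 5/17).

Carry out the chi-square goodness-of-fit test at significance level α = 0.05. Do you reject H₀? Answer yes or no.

reject H₀: yes

n = 92; E_i = n·p_i = [27.06, 5.41, 16.24, 16.24, 27.06]
χ² = (13−27.06)²/27.06 + (14−5.41)²/5.41 + (22−16.24)²/16.24 + (17−16.24)²/16.24 + (26−27.06)²/27.06 = 23.0580
df = 4
p-value (upper-tail) = 0.00012
At α=0.05: p < α → reject H₀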